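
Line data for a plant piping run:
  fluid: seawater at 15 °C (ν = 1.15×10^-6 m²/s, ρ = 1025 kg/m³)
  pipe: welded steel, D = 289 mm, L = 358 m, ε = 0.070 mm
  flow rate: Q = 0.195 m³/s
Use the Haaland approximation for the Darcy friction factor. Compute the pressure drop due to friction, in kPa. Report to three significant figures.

V = 4Q/(πD²) = 4·0.195/(π·0.289²) = 2.973 m/s
Re = VD/ν = 2.973·0.289/1.15×10^-6 = 7.47×10^5 → turbulent
ε/D = 0.070/289 = 2.42×10^-4
Haaland: f = 0.01527
h_f = f(L/D)V²/(2g) = 0.01527·(358/0.289)·2.973²/(2·9.81) = 8.519 m
Δp = ρg·h_f = 1025·9.81·8.519 = 85.66 kPa

Δp ≈ 85.7 kPa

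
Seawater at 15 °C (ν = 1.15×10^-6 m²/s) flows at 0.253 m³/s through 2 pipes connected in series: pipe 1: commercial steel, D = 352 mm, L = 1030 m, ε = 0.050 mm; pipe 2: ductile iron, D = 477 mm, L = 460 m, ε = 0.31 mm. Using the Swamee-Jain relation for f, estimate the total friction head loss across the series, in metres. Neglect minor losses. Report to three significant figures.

Pipe 1: V = 2.600 m/s, Re = 7.96×10^5, ε/D = 1.42×10^-4, f = 0.01433, h_1 = f(L/D)V²/2g = 14.44 m
Pipe 2: V = 1.416 m/s, Re = 5.87×10^5, ε/D = 6.50×10^-4, f = 0.01854, h_2 = f(L/D)V²/2g = 1.826 m
Series → Q common, losses add: H = Σh = 16.27 m

H ≈ 16.3 m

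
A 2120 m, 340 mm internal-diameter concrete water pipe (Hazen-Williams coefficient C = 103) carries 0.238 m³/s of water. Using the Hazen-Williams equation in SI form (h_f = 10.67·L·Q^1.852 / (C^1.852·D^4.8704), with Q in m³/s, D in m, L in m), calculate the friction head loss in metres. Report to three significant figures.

h_f = 10.67·2120·0.238^1.852 / (103^1.852·0.340^4.8704) = 56.76 m

h_f ≈ 56.8 m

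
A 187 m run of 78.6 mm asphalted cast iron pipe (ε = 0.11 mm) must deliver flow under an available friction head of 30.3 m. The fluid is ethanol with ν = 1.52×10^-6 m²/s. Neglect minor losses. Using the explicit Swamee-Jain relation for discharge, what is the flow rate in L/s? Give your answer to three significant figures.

Swamee-Jain (Type II): Q = -0.965·√(gD⁵h_f/L)·ln[ε/(3.7D) + √(3.17ν²L/(gD³h_f))]
√(gD⁵h_f/L) = √(9.81·0.0786⁵·30.3/187) = 0.002184
ε/(3.7D) = 3.78×10^-4; √(3.17ν²L/(gD³h_f)) = 9.74×10^-5
Q = -0.965·0.002184·ln(4.757×10^-4) = 0.01612 m³/s
Check: V = 3.32 m/s, Re = 1.72×10^5, f = 0.02282, h_f = 30.5 m ≈ 30.3 m ✓

Q ≈ 16.1 L/s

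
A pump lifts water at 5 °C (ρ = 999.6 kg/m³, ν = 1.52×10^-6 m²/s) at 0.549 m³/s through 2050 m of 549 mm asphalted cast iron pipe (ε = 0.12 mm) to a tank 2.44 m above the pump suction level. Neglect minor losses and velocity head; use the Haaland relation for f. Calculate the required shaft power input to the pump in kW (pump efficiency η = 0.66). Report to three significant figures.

P_shaft ≈ 145 kW

V = 4Q/(πD²) = 2.319 m/s; Re = 8.38×10^5; ε/D = 2.19×10^-4; f = 0.01494
h_f = f(L/D)V²/2g = 15.29 m
Total head H = z + h_f = 2.44 + 15.29 = 17.73 m
P_hyd = ρgQH = 999.6·9.81·0.549·17.73 = 95.46 kW
P_shaft = P_hyd/η = 95.46/0.66 = 144.6 kW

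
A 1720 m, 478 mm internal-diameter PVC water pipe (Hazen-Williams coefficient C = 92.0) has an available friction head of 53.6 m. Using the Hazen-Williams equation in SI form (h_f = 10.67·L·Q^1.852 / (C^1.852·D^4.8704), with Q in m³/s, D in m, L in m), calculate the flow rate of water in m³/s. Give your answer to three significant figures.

Q ≈ 0.565 m³/s

Rearranging: Q = [h_f·C^1.852·D^4.8704 / (10.67·L)]^(1/1.852)
Q = [53.6·92.0^1.852·0.478^4.8704 / (10.67·1720)]^0.540 = 0.5652 m³/s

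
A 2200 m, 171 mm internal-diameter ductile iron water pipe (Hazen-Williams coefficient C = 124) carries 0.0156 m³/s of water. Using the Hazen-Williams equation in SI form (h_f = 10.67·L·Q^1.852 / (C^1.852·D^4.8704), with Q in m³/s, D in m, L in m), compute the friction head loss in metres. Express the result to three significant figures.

h_f = 10.67·2200·0.0156^1.852 / (124^1.852·0.171^4.8704) = 7.636 m

h_f ≈ 7.64 m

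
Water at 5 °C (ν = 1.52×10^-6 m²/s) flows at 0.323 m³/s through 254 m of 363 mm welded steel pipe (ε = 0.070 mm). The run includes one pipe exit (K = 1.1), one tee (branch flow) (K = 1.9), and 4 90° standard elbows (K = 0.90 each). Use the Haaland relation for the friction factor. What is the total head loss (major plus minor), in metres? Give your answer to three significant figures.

V = 4Q/(πD²) = 3.121 m/s; V²/2g = 0.4965 m
Re = 7.45×10^5, ε/D = 1.93×10^-4 → f = 0.01477 (Haaland)
Major: h_f = f(L/D)·V²/2g = 0.01477·699.7·0.4965 = 5.132 m
Minor: ΣK = 6.60; h_m = ΣK·V²/2g = 3.277 m
Total H_L = 5.132 + 3.277 = 8.409 m

H_L ≈ 8.41 m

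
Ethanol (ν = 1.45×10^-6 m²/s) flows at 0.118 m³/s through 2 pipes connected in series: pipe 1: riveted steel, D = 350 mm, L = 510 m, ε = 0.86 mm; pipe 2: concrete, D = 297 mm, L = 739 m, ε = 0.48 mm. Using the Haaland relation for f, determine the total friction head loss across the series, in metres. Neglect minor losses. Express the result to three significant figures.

Pipe 1: V = 1.226 m/s, Re = 2.96×10^5, ε/D = 0.00246, f = 0.02527, h_1 = f(L/D)V²/2g = 2.824 m
Pipe 2: V = 1.703 m/s, Re = 3.49×10^5, ε/D = 0.00162, f = 0.02272, h_2 = f(L/D)V²/2g = 8.360 m
Series → Q common, losses add: H = Σh = 11.18 m

H ≈ 11.2 m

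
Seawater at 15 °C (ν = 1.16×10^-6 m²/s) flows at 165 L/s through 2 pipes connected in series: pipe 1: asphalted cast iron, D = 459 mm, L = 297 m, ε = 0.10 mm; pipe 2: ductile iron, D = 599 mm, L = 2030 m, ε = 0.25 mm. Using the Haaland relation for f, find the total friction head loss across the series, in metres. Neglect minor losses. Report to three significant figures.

Pipe 1: V = 0.9972 m/s, Re = 3.95×10^5, ε/D = 2.18×10^-4, f = 0.01577, h_1 = f(L/D)V²/2g = 0.5171 m
Pipe 2: V = 0.5855 m/s, Re = 3.02×10^5, ε/D = 4.17×10^-4, f = 0.01757, h_2 = f(L/D)V²/2g = 1.040 m
Series → Q common, losses add: H = Σh = 1.557 m

H ≈ 1.56 m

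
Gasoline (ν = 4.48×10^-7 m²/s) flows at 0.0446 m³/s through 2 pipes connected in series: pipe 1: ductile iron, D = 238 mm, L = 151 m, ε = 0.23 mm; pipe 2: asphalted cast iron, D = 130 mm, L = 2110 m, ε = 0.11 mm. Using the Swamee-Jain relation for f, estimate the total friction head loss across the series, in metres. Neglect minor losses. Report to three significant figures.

Pipe 1: V = 1.003 m/s, Re = 5.33×10^5, ε/D = 9.66×10^-4, f = 0.02017, h_1 = f(L/D)V²/2g = 0.6555 m
Pipe 2: V = 3.360 m/s, Re = 9.75×10^5, ε/D = 8.46×10^-4, f = 0.01931, h_2 = f(L/D)V²/2g = 180.3 m
Series → Q common, losses add: H = Σh = 181.0 m

H ≈ 181 m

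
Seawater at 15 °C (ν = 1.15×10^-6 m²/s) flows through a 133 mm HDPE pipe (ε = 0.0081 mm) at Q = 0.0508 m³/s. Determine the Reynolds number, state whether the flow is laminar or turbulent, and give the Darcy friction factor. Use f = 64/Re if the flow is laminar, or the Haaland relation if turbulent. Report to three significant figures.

V = 4Q/(πD²) = 3.657 m/s
Re = VD/ν = 3.657·0.133/1.15×10^-6 = 4.23×10^5
Re > 4000 → turbulent; ε/D = 6.09×10^-5
Haaland: f = 0.01413

Re ≈ 4.23×10^5; turbulent; f ≈ 0.0141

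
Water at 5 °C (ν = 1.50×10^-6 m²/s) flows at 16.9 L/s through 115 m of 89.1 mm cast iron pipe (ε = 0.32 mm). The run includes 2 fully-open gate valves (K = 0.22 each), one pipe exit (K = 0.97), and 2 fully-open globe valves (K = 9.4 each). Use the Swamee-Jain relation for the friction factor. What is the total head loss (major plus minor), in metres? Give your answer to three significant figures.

V = 4Q/(πD²) = 2.710 m/s; V²/2g = 0.3744 m
Re = 1.61×10^5, ε/D = 0.00359 → f = 0.02848 (Swamee-Jain)
Major: h_f = f(L/D)·V²/2g = 0.02848·1291·0.3744 = 13.76 m
Minor: ΣK = 20.2; h_m = ΣK·V²/2g = 7.567 m
Total H_L = 13.76 + 7.567 = 21.33 m

H_L ≈ 21.3 m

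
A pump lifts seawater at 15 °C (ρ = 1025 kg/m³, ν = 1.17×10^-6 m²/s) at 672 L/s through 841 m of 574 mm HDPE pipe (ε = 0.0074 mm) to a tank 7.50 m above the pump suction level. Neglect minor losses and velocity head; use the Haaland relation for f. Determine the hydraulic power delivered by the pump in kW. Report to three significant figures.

P_hyd ≈ 89.5 kW

V = 4Q/(πD²) = 2.597 m/s; Re = 1.27×10^6; ε/D = 1.29×10^-5; f = 0.01141
h_f = f(L/D)V²/2g = 5.745 m
Total head H = z + h_f = 7.50 + 5.745 = 13.25 m
P_hyd = ρgQH = 1025·9.81·0.672·13.25 = 89.50 kW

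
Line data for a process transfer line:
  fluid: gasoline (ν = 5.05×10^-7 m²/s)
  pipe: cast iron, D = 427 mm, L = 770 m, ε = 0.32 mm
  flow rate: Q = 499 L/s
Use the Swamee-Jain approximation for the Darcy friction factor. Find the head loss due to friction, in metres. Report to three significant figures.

V = 4Q/(πD²) = 4·0.499/(π·0.427²) = 3.485 m/s
Re = VD/ν = 3.485·0.427/5.05×10^-7 = 2.95×10^6 → turbulent
ε/D = 0.32/427 = 7.49×10^-4
Swamee-Jain: f = 0.01851
h_f = f(L/D)V²/(2g) = 0.01851·(770/0.427)·3.485²/(2·9.81) = 20.65 m

h_f ≈ 20.7 m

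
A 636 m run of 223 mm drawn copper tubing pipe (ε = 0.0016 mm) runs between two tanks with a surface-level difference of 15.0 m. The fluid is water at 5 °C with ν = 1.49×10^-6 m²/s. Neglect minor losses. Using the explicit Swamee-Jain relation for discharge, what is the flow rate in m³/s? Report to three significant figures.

Swamee-Jain (Type II): Q = -0.965·√(gD⁵h_f/L)·ln[ε/(3.7D) + √(3.17ν²L/(gD³h_f))]
√(gD⁵h_f/L) = √(9.81·0.223⁵·15.0/636) = 0.01130
ε/(3.7D) = 1.94×10^-6; √(3.17ν²L/(gD³h_f)) = 5.24×10^-5
Q = -0.965·0.01130·ln(5.431×10^-5) = 0.1070 m³/s
Check: V = 2.74 m/s, Re = 4.10×10^5, f = 0.01367, h_f = 14.9 m ≈ 15.0 m ✓

Q ≈ 0.107 m³/s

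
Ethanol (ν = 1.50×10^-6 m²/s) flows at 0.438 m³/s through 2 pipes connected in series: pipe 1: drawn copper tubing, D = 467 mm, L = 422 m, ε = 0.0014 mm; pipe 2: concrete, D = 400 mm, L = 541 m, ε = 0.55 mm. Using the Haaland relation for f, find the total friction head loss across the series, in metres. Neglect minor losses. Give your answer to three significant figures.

Pipe 1: V = 2.557 m/s, Re = 7.96×10^5, ε/D = 3.00×10^-6, f = 0.01209, h_1 = f(L/D)V²/2g = 3.640 m
Pipe 2: V = 3.485 m/s, Re = 9.29×10^5, ε/D = 0.00138, f = 0.02152, h_2 = f(L/D)V²/2g = 18.02 m
Series → Q common, losses add: H = Σh = 21.66 m

H ≈ 21.7 m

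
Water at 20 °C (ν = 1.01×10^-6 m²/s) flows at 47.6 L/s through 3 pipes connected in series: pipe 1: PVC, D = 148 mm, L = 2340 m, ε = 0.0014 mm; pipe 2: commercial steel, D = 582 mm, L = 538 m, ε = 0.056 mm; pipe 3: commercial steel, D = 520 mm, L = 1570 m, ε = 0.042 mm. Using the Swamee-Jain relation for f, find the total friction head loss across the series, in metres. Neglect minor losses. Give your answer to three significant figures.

Pipe 1: V = 2.767 m/s, Re = 4.05×10^5, ε/D = 9.46×10^-6, f = 0.01373, h_1 = f(L/D)V²/2g = 84.70 m
Pipe 2: V = 0.1789 m/s, Re = 1.03×10^5, ε/D = 9.62×10^-5, f = 0.01833, h_2 = f(L/D)V²/2g = 0.02764 m
Pipe 3: V = 0.2241 m/s, Re = 1.15×10^5, ε/D = 8.08×10^-5, f = 0.01786, h_3 = f(L/D)V²/2g = 0.1381 m
Series → Q common, losses add: H = Σh = 84.87 m

H ≈ 84.9 m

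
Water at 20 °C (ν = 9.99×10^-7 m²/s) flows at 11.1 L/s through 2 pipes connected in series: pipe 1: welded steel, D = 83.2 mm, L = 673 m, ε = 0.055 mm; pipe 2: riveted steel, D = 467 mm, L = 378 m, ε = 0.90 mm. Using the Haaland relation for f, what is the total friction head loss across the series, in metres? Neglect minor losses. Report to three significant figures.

H ≈ 33.8 m

Pipe 1: V = 2.042 m/s, Re = 1.70×10^5, ε/D = 6.61×10^-4, f = 0.01968, h_1 = f(L/D)V²/2g = 33.83 m
Pipe 2: V = 0.06480 m/s, Re = 3.03×10^4, ε/D = 0.00193, f = 0.02763, h_2 = f(L/D)V²/2g = 0.004786 m
Series → Q common, losses add: H = Σh = 33.83 m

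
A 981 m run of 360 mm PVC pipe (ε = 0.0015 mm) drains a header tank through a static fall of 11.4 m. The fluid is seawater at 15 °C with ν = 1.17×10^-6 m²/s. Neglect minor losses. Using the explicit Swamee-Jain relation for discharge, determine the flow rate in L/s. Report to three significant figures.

Q ≈ 264 L/s

Swamee-Jain (Type II): Q = -0.965·√(gD⁵h_f/L)·ln[ε/(3.7D) + √(3.17ν²L/(gD³h_f))]
√(gD⁵h_f/L) = √(9.81·0.360⁵·11.4/981) = 0.02625
ε/(3.7D) = 1.13×10^-6; √(3.17ν²L/(gD³h_f)) = 2.86×10^-5
Q = -0.965·0.02625·ln(2.969×10^-5) = 0.2641 m³/s
Check: V = 2.59 m/s, Re = 7.98×10^5, f = 0.01215, h_f = 11.4 m ≈ 11.4 m ✓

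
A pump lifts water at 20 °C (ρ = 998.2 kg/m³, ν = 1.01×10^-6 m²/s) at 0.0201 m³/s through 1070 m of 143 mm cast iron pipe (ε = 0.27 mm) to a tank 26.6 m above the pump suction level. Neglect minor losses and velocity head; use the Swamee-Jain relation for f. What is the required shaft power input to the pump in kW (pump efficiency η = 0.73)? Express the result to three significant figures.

V = 4Q/(πD²) = 1.252 m/s; Re = 1.77×10^5; ε/D = 0.00189; f = 0.02429
h_f = f(L/D)V²/2g = 14.51 m
Total head H = z + h_f = 26.6 + 14.51 = 41.11 m
P_hyd = ρgQH = 998.2·9.81·0.0201·41.11 = 8.091 kW
P_shaft = P_hyd/η = 8.091/0.73 = 11.08 kW

P_shaft ≈ 11.1 kW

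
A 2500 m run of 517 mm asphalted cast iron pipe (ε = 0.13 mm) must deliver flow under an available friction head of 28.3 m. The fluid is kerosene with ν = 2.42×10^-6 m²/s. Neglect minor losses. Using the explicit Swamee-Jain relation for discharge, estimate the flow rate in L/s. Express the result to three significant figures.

Q ≈ 568 L/s

Swamee-Jain (Type II): Q = -0.965·√(gD⁵h_f/L)·ln[ε/(3.7D) + √(3.17ν²L/(gD³h_f))]
√(gD⁵h_f/L) = √(9.81·0.517⁵·28.3/2500) = 0.06404
ε/(3.7D) = 6.80×10^-5; √(3.17ν²L/(gD³h_f)) = 3.48×10^-5
Q = -0.965·0.06404·ln(1.027×10^-4) = 0.5676 m³/s
Check: V = 2.70 m/s, Re = 5.78×10^5, f = 0.01581, h_f = 28.5 m ≈ 28.3 m ✓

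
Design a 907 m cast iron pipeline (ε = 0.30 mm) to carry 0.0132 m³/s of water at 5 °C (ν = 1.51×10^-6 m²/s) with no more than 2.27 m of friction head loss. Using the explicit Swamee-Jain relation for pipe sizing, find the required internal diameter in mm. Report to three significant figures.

D ≈ 174 mm

Swamee-Jain (Type III): D = 0.66·[ε^1.25·(LQ²/(gh_f))^4.75 + ν·Q^9.4·(L/(gh_f))^5.2]^0.04
LQ²/(gh_f) = 0.007097; L/(gh_f) = 40.73
Term 1 = ε^1.25·(…)^4.75 = 2.45×10^-15; Term 2 = ν·Q^9.4·(…)^5.2 = 7.65×10^-16
D = 0.66·(2.45×10^-15 + 7.65×10^-16)^0.04 = 0.1737 m = 174 mm
Check: V = 0.557 m/s, Re = 6.41×10^4, f = 0.02548, h_f = 2.10 m ≈ 2.27 m ✓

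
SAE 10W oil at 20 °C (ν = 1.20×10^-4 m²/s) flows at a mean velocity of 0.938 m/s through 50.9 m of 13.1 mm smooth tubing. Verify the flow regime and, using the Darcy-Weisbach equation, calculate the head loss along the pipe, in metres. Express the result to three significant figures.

h_f ≈ 109 m

Re = VD/ν = 0.938·0.01310/1.20×10^-4 = 102 → laminar (Re < 2300)
f = 64/Re = 0.6250
h_f = f(L/D)V²/(2g) = 0.6250·(50.9/0.01310)·0.938²/(2·9.81) = 108.9 m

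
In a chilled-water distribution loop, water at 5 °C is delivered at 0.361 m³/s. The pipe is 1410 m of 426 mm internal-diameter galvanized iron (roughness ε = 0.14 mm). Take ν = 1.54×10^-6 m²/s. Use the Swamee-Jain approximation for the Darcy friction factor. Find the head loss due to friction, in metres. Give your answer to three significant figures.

V = 4Q/(πD²) = 4·0.361/(π·0.426²) = 2.533 m/s
Re = VD/ν = 2.533·0.426/1.54×10^-6 = 7.01×10^5 → turbulent
ε/D = 0.14/426 = 3.29×10^-4
Swamee-Jain: f = 0.01627
h_f = f(L/D)V²/(2g) = 0.01627·(1410/0.426)·2.533²/(2·9.81) = 17.61 m

h_f ≈ 17.6 m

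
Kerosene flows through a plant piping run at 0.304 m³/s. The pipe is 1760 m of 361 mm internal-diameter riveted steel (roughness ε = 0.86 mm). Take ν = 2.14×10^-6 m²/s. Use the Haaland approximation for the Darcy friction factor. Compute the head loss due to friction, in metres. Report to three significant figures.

V = 4Q/(πD²) = 4·0.304/(π·0.361²) = 2.970 m/s
Re = VD/ν = 2.970·0.361/2.14×10^-6 = 5.01×10^5 → turbulent
ε/D = 0.86/361 = 0.00238
Haaland: f = 0.02488
h_f = f(L/D)V²/(2g) = 0.02488·(1760/0.361)·2.970²/(2·9.81) = 54.54 m

h_f ≈ 54.5 m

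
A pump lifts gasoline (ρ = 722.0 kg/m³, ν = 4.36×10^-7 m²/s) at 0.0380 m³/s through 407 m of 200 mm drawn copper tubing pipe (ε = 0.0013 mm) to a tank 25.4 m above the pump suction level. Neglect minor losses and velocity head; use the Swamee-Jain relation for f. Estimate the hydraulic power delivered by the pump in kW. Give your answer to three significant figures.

V = 4Q/(πD²) = 1.210 m/s; Re = 5.55×10^5; ε/D = 6.50×10^-6; f = 0.01296
h_f = f(L/D)V²/2g = 1.967 m
Total head H = z + h_f = 25.4 + 1.967 = 27.37 m
P_hyd = ρgQH = 722.0·9.81·0.0380·27.37 = 7.366 kW

P_hyd ≈ 7.37 kW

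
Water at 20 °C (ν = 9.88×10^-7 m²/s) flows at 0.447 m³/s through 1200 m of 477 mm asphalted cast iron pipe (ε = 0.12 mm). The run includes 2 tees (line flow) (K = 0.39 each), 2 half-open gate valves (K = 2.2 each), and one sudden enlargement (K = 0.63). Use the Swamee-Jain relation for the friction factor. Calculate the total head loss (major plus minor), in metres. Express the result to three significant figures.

V = 4Q/(πD²) = 2.501 m/s; V²/2g = 0.3189 m
Re = 1.21×10^6, ε/D = 2.52×10^-4 → f = 0.01517 (Swamee-Jain)
Major: h_f = f(L/D)·V²/2g = 0.01517·2516·0.3189 = 12.17 m
Minor: ΣK = 5.81; h_m = ΣK·V²/2g = 1.853 m
Total H_L = 12.17 + 1.853 = 14.03 m

H_L ≈ 14.0 m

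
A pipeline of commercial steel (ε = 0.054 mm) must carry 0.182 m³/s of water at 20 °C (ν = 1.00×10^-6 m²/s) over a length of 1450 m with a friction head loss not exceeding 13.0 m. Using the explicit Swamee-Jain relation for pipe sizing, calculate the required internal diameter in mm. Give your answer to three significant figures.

D ≈ 343 mm

Swamee-Jain (Type III): D = 0.66·[ε^1.25·(LQ²/(gh_f))^4.75 + ν·Q^9.4·(L/(gh_f))^5.2]^0.04
LQ²/(gh_f) = 0.3766; L/(gh_f) = 11.37
Term 1 = ε^1.25·(…)^4.75 = 4.48×10^-8; Term 2 = ν·Q^9.4·(…)^5.2 = 3.42×10^-8
D = 0.66·(4.48×10^-8 + 3.42×10^-8)^0.04 = 0.3431 m = 343 mm
Check: V = 1.97 m/s, Re = 6.75×10^5, f = 0.01470, h_f = 12.3 m ≈ 13.0 m ✓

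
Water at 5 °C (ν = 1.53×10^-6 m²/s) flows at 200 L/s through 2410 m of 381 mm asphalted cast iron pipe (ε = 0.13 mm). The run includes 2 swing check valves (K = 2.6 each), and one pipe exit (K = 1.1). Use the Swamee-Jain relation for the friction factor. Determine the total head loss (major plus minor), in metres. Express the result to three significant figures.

V = 4Q/(πD²) = 1.754 m/s; V²/2g = 0.1568 m
Re = 4.37×10^5, ε/D = 3.41×10^-4 → f = 0.01684 (Swamee-Jain)
Major: h_f = f(L/D)·V²/2g = 0.01684·6325·0.1568 = 16.71 m
Minor: ΣK = 6.30; h_m = ΣK·V²/2g = 0.9881 m
Total H_L = 16.71 + 0.9881 = 17.70 m

H_L ≈ 17.7 m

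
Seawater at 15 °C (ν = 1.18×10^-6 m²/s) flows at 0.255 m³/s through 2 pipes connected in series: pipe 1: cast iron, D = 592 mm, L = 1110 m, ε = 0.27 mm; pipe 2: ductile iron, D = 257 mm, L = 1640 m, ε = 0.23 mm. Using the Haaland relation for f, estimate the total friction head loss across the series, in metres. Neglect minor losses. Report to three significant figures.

H ≈ 154 m

Pipe 1: V = 0.9264 m/s, Re = 4.65×10^5, ε/D = 4.56×10^-4, f = 0.01735, h_1 = f(L/D)V²/2g = 1.423 m
Pipe 2: V = 4.916 m/s, Re = 1.07×10^6, ε/D = 8.95×10^-4, f = 0.01942, h_2 = f(L/D)V²/2g = 152.7 m
Series → Q common, losses add: H = Σh = 154.1 m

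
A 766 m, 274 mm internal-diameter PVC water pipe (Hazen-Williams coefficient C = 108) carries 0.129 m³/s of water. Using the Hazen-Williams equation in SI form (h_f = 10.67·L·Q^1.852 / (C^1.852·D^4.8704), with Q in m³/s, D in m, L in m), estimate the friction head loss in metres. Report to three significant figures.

h_f ≈ 17.3 m

h_f = 10.67·766·0.129^1.852 / (108^1.852·0.274^4.8704) = 17.29 m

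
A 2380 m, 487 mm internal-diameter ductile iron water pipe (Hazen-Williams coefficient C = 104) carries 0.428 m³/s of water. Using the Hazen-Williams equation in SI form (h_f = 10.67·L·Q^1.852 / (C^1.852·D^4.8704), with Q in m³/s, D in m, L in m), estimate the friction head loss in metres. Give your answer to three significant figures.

h_f = 10.67·2380·0.428^1.852 / (104^1.852·0.487^4.8704) = 32.25 m

h_f ≈ 32.2 m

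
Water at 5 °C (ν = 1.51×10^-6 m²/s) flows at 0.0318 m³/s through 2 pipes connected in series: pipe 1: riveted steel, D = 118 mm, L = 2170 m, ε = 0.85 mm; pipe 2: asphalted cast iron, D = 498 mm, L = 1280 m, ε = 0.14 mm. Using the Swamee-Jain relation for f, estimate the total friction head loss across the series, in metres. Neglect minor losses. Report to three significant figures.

Pipe 1: V = 2.908 m/s, Re = 2.27×10^5, ε/D = 0.00720, f = 0.03450, h_1 = f(L/D)V²/2g = 273.5 m
Pipe 2: V = 0.1633 m/s, Re = 5.38×10^4, ε/D = 2.81×10^-4, f = 0.02155, h_2 = f(L/D)V²/2g = 0.07526 m
Series → Q common, losses add: H = Σh = 273.5 m

H ≈ 274 m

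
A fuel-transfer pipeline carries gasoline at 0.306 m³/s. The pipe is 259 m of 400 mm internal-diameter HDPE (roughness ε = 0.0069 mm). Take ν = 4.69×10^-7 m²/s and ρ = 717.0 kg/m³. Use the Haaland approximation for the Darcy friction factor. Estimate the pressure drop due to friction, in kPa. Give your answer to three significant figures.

Δp ≈ 14.9 kPa

V = 4Q/(πD²) = 4·0.306/(π·0.400²) = 2.435 m/s
Re = VD/ν = 2.435·0.400/4.69×10^-7 = 2.08×10^6 → turbulent
ε/D = 0.0069/400 = 1.72×10^-5
Haaland: f = 0.01081
h_f = f(L/D)V²/(2g) = 0.01081·(259/0.400)·2.435²/(2·9.81) = 2.115 m
Δp = ρg·h_f = 717.0·9.81·2.115 = 14.88 kPa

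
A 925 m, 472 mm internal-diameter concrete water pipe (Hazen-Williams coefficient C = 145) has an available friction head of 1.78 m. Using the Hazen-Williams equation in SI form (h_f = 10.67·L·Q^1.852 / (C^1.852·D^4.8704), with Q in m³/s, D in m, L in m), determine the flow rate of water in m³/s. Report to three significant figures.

Rearranging: Q = [h_f·C^1.852·D^4.8704 / (10.67·L)]^(1/1.852)
Q = [1.78·145^1.852·0.472^4.8704 / (10.67·925)]^0.540 = 0.1916 m³/s

Q ≈ 0.192 m³/s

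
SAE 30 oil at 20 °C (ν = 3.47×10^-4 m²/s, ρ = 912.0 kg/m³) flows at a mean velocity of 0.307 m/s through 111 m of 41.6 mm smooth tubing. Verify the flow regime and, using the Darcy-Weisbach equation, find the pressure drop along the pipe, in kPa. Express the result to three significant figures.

Re = VD/ν = 0.307·0.04160/3.47×10^-4 = 36.8 → laminar (Re < 2300)
f = 64/Re = 1.739
h_f = f(L/D)V²/(2g) = 1.739·(111/0.04160)·0.307²/(2·9.81) = 22.29 m
Δp = ρg·h_f = 912.0·9.81·22.29 = 199.4 kPa

Δp ≈ 199 kPa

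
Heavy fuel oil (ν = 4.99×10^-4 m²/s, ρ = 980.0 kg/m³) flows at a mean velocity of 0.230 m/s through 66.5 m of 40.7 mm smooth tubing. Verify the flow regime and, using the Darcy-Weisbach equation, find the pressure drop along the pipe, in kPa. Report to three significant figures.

Δp ≈ 144 kPa

Re = VD/ν = 0.230·0.04070/4.99×10^-4 = 18.8 → laminar (Re < 2300)
f = 64/Re = 3.412
h_f = f(L/D)V²/(2g) = 3.412·(66.5/0.04070)·0.230²/(2·9.81) = 15.03 m
Δp = ρg·h_f = 980.0·9.81·15.03 = 144.5 kPa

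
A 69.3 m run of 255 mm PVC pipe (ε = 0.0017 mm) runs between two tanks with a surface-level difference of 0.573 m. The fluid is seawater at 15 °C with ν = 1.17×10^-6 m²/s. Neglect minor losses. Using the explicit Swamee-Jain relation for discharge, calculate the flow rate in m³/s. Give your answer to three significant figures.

Swamee-Jain (Type II): Q = -0.965·√(gD⁵h_f/L)·ln[ε/(3.7D) + √(3.17ν²L/(gD³h_f))]
√(gD⁵h_f/L) = √(9.81·0.255⁵·0.573/69.3) = 0.009352
ε/(3.7D) = 1.80×10^-6; √(3.17ν²L/(gD³h_f)) = 5.68×10^-5
Q = -0.965·0.009352·ln(5.860×10^-5) = 0.08794 m³/s
Check: V = 1.72 m/s, Re = 3.75×10^5, f = 0.01388, h_f = 0.570 m ≈ 0.573 m ✓

Q ≈ 0.0879 m³/s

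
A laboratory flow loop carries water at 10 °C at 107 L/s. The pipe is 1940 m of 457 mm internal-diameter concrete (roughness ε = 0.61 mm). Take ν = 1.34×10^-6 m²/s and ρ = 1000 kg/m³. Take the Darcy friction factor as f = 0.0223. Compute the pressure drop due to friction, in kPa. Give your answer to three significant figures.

Δp ≈ 20.1 kPa

V = 4Q/(πD²) = 4·0.107/(π·0.457²) = 0.6523 m/s
h_f = f(L/D)V²/(2g) = 0.02230·(1940/0.457)·0.6523²/(2·9.81) = 2.053 m
Δp = ρg·h_f = 1000·9.81·2.053 = 20.14 kPa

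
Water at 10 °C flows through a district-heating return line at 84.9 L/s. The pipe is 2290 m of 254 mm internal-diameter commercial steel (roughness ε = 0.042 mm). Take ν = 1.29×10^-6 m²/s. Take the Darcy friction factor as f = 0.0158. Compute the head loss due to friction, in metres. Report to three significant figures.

V = 4Q/(πD²) = 4·0.0849/(π·0.254²) = 1.676 m/s
h_f = f(L/D)V²/(2g) = 0.01580·(2290/0.254)·1.676²/(2·9.81) = 20.38 m

h_f ≈ 20.4 m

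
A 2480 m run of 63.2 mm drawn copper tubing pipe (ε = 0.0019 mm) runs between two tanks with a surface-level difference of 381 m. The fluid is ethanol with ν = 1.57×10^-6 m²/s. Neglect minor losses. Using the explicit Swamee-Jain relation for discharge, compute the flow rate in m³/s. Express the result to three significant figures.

Swamee-Jain (Type II): Q = -0.965·√(gD⁵h_f/L)·ln[ε/(3.7D) + √(3.17ν²L/(gD³h_f))]
√(gD⁵h_f/L) = √(9.81·0.0632⁵·381/2480) = 0.001233
ε/(3.7D) = 8.13×10^-6; √(3.17ν²L/(gD³h_f)) = 1.43×10^-4
Q = -0.965·0.001233·ln(1.514×10^-4) = 0.01046 m³/s
Check: V = 3.34 m/s, Re = 1.34×10^5, f = 0.01703, h_f = 379 m ≈ 381 m ✓

Q ≈ 0.0105 m³/s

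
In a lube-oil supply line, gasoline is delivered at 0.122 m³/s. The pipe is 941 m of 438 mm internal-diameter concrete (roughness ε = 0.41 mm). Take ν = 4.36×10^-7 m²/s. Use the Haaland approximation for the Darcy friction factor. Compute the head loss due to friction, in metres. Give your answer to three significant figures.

V = 4Q/(πD²) = 4·0.122/(π·0.438²) = 0.8097 m/s
Re = VD/ν = 0.8097·0.438/4.36×10^-7 = 8.13×10^5 → turbulent
ε/D = 0.41/438 = 9.36×10^-4
Haaland: f = 0.01970
h_f = f(L/D)V²/(2g) = 0.01970·(941/0.438)·0.8097²/(2·9.81) = 1.415 m

h_f ≈ 1.41 m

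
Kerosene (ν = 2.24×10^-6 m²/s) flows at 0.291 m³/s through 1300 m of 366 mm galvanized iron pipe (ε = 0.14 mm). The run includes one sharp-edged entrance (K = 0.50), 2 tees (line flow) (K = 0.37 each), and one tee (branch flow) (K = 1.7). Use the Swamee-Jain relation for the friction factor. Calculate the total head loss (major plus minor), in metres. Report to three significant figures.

H_L ≈ 24.8 m

V = 4Q/(πD²) = 2.766 m/s; V²/2g = 0.3899 m
Re = 4.52×10^5, ε/D = 3.83×10^-4 → f = 0.01710 (Swamee-Jain)
Major: h_f = f(L/D)·V²/2g = 0.01710·3552·0.3899 = 23.68 m
Minor: ΣK = 2.94; h_m = ΣK·V²/2g = 1.146 m
Total H_L = 23.68 + 1.146 = 24.83 m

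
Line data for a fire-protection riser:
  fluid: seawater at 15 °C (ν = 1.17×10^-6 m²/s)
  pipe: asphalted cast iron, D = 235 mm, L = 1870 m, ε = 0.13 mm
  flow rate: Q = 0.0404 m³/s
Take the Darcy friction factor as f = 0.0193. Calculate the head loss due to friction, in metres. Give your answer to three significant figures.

h_f ≈ 6.79 m

V = 4Q/(πD²) = 4·0.0404/(π·0.235²) = 0.9314 m/s
h_f = f(L/D)V²/(2g) = 0.01930·(1870/0.235)·0.9314²/(2·9.81) = 6.791 m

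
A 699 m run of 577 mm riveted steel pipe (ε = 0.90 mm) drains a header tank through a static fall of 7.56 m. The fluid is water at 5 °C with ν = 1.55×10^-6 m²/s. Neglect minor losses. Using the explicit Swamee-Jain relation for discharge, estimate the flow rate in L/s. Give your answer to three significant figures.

Swamee-Jain (Type II): Q = -0.965·√(gD⁵h_f/L)·ln[ε/(3.7D) + √(3.17ν²L/(gD³h_f))]
√(gD⁵h_f/L) = √(9.81·0.577⁵·7.56/699) = 0.08238
ε/(3.7D) = 4.22×10^-4; √(3.17ν²L/(gD³h_f)) = 1.93×10^-5
Q = -0.965·0.08238·ln(4.409×10^-4) = 0.6142 m³/s
Check: V = 2.35 m/s, Re = 8.74×10^5, f = 0.02229, h_f = 7.59 m ≈ 7.56 m ✓

Q ≈ 614 L/s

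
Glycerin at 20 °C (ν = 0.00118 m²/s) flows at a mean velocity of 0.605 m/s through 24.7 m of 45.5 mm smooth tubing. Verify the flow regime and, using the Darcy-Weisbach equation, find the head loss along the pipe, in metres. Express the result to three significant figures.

h_f ≈ 27.8 m

Re = VD/ν = 0.605·0.04550/0.00118 = 23.3 → laminar (Re < 2300)
f = 64/Re = 2.743
h_f = f(L/D)V²/(2g) = 2.743·(24.7/0.04550)·0.605²/(2·9.81) = 27.78 m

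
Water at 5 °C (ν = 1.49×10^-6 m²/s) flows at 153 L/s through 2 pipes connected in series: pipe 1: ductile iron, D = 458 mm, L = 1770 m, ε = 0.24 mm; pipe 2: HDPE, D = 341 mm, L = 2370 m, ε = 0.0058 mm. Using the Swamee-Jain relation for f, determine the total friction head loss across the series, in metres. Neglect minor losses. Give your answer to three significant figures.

H ≈ 17.0 m

Pipe 1: V = 0.9287 m/s, Re = 2.85×10^5, ε/D = 5.24×10^-4, f = 0.01853, h_1 = f(L/D)V²/2g = 3.148 m
Pipe 2: V = 1.675 m/s, Re = 3.83×10^5, ε/D = 1.70×10^-5, f = 0.01397, h_2 = f(L/D)V²/2g = 13.88 m
Series → Q common, losses add: H = Σh = 17.03 m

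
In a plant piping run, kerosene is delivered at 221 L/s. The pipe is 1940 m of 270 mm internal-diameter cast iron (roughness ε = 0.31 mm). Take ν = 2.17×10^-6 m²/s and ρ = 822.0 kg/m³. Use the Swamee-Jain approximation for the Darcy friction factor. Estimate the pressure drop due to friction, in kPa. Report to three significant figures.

V = 4Q/(πD²) = 4·0.221/(π·0.270²) = 3.860 m/s
Re = VD/ν = 3.860·0.270/2.17×10^-6 = 4.80×10^5 → turbulent
ε/D = 0.31/270 = 0.00115
Swamee-Jain: f = 0.02100
h_f = f(L/D)V²/(2g) = 0.02100·(1940/0.270)·3.860²/(2·9.81) = 114.6 m
Δp = ρg·h_f = 822.0·9.81·114.6 = 923.9 kPa

Δp ≈ 924 kPa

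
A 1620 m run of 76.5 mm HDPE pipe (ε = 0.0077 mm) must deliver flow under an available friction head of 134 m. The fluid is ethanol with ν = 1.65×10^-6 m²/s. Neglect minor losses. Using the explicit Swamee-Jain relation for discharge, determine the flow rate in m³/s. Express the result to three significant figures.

Q ≈ 0.0121 m³/s

Swamee-Jain (Type II): Q = -0.965·√(gD⁵h_f/L)·ln[ε/(3.7D) + √(3.17ν²L/(gD³h_f))]
√(gD⁵h_f/L) = √(9.81·0.0765⁵·134/1620) = 0.001458
ε/(3.7D) = 2.72×10^-5; √(3.17ν²L/(gD³h_f)) = 1.54×10^-4
Q = -0.965·0.001458·ln(1.813×10^-4) = 0.01212 m³/s
Check: V = 2.64 m/s, Re = 1.22×10^5, f = 0.01780, h_f = 134 m ≈ 134 m ✓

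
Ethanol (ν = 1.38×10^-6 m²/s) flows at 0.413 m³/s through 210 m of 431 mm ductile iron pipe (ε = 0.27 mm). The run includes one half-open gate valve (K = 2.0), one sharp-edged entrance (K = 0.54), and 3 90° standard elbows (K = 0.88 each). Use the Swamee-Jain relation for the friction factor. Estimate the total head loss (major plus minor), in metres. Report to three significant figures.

V = 4Q/(πD²) = 2.831 m/s; V²/2g = 0.4084 m
Re = 8.84×10^5, ε/D = 6.26×10^-4 → f = 0.01816 (Swamee-Jain)
Major: h_f = f(L/D)·V²/2g = 0.01816·487.2·0.4084 = 3.614 m
Minor: ΣK = 5.18; h_m = ΣK·V²/2g = 2.116 m
Total H_L = 3.614 + 2.116 = 5.730 m

H_L ≈ 5.73 m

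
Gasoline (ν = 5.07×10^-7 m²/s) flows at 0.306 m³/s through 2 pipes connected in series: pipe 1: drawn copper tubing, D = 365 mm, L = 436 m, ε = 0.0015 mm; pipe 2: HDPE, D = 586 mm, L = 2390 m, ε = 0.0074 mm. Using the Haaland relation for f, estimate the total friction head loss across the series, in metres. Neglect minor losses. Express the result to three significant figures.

H ≈ 8.44 m

Pipe 1: V = 2.924 m/s, Re = 2.11×10^6, ε/D = 4.11×10^-6, f = 0.01038, h_1 = f(L/D)V²/2g = 5.405 m
Pipe 2: V = 1.135 m/s, Re = 1.31×10^6, ε/D = 1.26×10^-5, f = 0.01136, h_2 = f(L/D)V²/2g = 3.039 m
Series → Q common, losses add: H = Σh = 8.443 m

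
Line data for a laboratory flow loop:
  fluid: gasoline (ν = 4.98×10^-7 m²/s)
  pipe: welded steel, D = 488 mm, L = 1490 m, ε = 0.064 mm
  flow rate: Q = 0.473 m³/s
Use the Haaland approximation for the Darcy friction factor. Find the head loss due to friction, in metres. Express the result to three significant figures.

V = 4Q/(πD²) = 4·0.473/(π·0.488²) = 2.529 m/s
Re = VD/ν = 2.529·0.488/4.98×10^-7 = 2.48×10^6 → turbulent
ε/D = 0.064/488 = 1.31×10^-4
Haaland: f = 0.01314
h_f = f(L/D)V²/(2g) = 0.01314·(1490/0.488)·2.529²/(2·9.81) = 13.08 m

h_f ≈ 13.1 m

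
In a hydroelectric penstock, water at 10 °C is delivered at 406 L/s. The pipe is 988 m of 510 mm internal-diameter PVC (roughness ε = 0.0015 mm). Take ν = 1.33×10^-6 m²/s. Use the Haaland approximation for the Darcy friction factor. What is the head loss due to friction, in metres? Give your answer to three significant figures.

V = 4Q/(πD²) = 4·0.406/(π·0.510²) = 1.987 m/s
Re = VD/ν = 1.987·0.510/1.33×10^-6 = 7.62×10^5 → turbulent
ε/D = 0.0015/510 = 2.94×10^-6
Haaland: f = 0.01217
h_f = f(L/D)V²/(2g) = 0.01217·(988/0.510)·1.987²/(2·9.81) = 4.748 m

h_f ≈ 4.75 m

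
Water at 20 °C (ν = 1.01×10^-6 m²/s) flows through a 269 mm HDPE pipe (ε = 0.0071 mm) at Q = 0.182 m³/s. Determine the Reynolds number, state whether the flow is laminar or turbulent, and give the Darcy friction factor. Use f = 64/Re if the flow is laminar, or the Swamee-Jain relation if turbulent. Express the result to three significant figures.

V = 4Q/(πD²) = 3.202 m/s
Re = VD/ν = 3.202·0.269/1.01×10^-6 = 8.53×10^5
Re > 4000 → turbulent; ε/D = 2.64×10^-5
Swamee-Jain: f = 0.01248

Re ≈ 8.53×10^5; turbulent; f ≈ 0.0125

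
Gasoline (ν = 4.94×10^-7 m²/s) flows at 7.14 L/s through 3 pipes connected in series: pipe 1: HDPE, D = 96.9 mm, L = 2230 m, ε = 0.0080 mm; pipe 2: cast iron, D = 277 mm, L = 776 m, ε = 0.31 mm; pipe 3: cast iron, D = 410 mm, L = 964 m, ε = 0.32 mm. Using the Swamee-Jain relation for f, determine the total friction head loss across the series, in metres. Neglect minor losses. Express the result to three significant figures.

Pipe 1: V = 0.9682 m/s, Re = 1.90×10^5, ε/D = 8.26×10^-5, f = 0.01639, h_1 = f(L/D)V²/2g = 18.02 m
Pipe 2: V = 0.1185 m/s, Re = 6.64×10^4, ε/D = 0.00112, f = 0.02370, h_2 = f(L/D)V²/2g = 0.04750 m
Pipe 3: V = 0.05408 m/s, Re = 4.49×10^4, ε/D = 7.80×10^-4, f = 0.02391, h_3 = f(L/D)V²/2g = 0.008381 m
Series → Q common, losses add: H = Σh = 18.07 m

H ≈ 18.1 m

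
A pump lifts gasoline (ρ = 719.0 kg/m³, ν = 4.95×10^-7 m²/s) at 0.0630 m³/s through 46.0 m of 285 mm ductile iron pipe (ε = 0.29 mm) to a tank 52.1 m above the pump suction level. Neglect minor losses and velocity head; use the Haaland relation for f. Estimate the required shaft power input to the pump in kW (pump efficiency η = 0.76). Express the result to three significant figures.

V = 4Q/(πD²) = 0.9876 m/s; Re = 5.69×10^5; ε/D = 0.00102; f = 0.02021
h_f = f(L/D)V²/2g = 0.1622 m
Total head H = z + h_f = 52.1 + 0.1622 = 52.26 m
P_hyd = ρgQH = 719.0·9.81·0.0630·52.26 = 23.22 kW
P_shaft = P_hyd/η = 23.22/0.76 = 30.56 kW

P_shaft ≈ 30.6 kW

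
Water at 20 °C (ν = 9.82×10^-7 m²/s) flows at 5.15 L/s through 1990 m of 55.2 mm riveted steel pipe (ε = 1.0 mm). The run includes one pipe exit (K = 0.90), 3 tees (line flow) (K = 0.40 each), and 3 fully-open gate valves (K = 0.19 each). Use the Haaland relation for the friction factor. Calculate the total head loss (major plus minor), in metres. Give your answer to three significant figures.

V = 4Q/(πD²) = 2.152 m/s; V²/2g = 0.2360 m
Re = 1.21×10^5, ε/D = 0.0181 → f = 0.04727 (Haaland)
Major: h_f = f(L/D)·V²/2g = 0.04727·36051·0.2360 = 402.2 m
Minor: ΣK = 2.67; h_m = ΣK·V²/2g = 0.6302 m
Total H_L = 402.2 + 0.6302 = 402.9 m

H_L ≈ 403 m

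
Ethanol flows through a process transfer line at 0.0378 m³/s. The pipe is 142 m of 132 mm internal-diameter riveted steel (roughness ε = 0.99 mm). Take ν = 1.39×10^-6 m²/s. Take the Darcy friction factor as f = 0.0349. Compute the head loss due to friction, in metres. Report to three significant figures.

V = 4Q/(πD²) = 4·0.0378/(π·0.132²) = 2.762 m/s
h_f = f(L/D)V²/(2g) = 0.03490·(142/0.132)·2.762²/(2·9.81) = 14.60 m

h_f ≈ 14.6 m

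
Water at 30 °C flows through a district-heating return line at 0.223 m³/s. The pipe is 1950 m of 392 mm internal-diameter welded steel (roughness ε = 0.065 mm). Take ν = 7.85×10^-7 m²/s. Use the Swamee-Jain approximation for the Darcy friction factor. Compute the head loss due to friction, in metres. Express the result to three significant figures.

h_f ≈ 12.5 m

V = 4Q/(πD²) = 4·0.223/(π·0.392²) = 1.848 m/s
Re = VD/ν = 1.848·0.392/7.85×10^-7 = 9.23×10^5 → turbulent
ε/D = 0.065/392 = 1.66×10^-4
Swamee-Jain: f = 0.01445
h_f = f(L/D)V²/(2g) = 0.01445·(1950/0.392)·1.848²/(2·9.81) = 12.51 m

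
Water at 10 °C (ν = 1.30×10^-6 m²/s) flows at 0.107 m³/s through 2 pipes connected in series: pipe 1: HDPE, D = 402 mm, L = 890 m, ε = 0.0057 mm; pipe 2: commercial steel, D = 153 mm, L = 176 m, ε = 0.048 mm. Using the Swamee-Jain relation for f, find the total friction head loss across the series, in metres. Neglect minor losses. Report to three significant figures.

H ≈ 33.3 m

Pipe 1: V = 0.8430 m/s, Re = 2.61×10^5, ε/D = 1.42×10^-5, f = 0.01491, h_1 = f(L/D)V²/2g = 1.196 m
Pipe 2: V = 5.820 m/s, Re = 6.85×10^5, ε/D = 3.14×10^-4, f = 0.01617, h_2 = f(L/D)V²/2g = 32.11 m
Series → Q common, losses add: H = Σh = 33.30 m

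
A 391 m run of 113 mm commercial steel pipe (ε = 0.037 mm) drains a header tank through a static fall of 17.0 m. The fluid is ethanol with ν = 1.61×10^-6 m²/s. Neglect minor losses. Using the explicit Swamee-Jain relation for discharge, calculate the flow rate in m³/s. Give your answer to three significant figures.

Swamee-Jain (Type II): Q = -0.965·√(gD⁵h_f/L)·ln[ε/(3.7D) + √(3.17ν²L/(gD³h_f))]
√(gD⁵h_f/L) = √(9.81·0.113⁵·17.0/391) = 0.002803
ε/(3.7D) = 8.85×10^-5; √(3.17ν²L/(gD³h_f)) = 1.16×10^-4
Q = -0.965·0.002803·ln(2.040×10^-4) = 0.02299 m³/s
Check: V = 2.29 m/s, Re = 1.61×10^5, f = 0.01842, h_f = 17.1 m ≈ 17.0 m ✓

Q ≈ 0.0230 m³/s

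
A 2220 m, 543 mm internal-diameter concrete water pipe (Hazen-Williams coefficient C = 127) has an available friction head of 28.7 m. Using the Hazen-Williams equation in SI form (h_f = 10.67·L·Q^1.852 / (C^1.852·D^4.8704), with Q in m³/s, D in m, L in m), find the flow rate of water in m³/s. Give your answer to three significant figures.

Rearranging: Q = [h_f·C^1.852·D^4.8704 / (10.67·L)]^(1/1.852)
Q = [28.7·127^1.852·0.543^4.8704 / (10.67·2220)]^0.540 = 0.6785 m³/s

Q ≈ 0.678 m³/s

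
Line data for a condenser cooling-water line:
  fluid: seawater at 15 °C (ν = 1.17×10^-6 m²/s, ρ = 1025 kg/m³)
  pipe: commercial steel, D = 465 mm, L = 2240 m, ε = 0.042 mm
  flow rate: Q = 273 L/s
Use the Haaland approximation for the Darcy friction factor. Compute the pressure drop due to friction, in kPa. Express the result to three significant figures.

Δp ≈ 87.8 kPa

V = 4Q/(πD²) = 4·0.273/(π·0.465²) = 1.608 m/s
Re = VD/ν = 1.608·0.465/1.17×10^-6 = 6.39×10^5 → turbulent
ε/D = 0.042/465 = 9.03×10^-5
Haaland: f = 0.01376
h_f = f(L/D)V²/(2g) = 0.01376·(2240/0.465)·1.608²/(2·9.81) = 8.733 m
Δp = ρg·h_f = 1025·9.81·8.733 = 87.81 kPa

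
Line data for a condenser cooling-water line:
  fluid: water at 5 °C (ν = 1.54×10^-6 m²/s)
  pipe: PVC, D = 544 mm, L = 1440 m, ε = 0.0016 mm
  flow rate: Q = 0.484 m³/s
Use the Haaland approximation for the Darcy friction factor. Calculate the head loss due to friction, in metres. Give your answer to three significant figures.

V = 4Q/(πD²) = 4·0.484/(π·0.544²) = 2.082 m/s
Re = VD/ν = 2.082·0.544/1.54×10^-6 = 7.36×10^5 → turbulent
ε/D = 0.0016/544 = 2.94×10^-6
Haaland: f = 0.01225
h_f = f(L/D)V²/(2g) = 0.01225·(1440/0.544)·2.082²/(2·9.81) = 7.165 m

h_f ≈ 7.17 m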